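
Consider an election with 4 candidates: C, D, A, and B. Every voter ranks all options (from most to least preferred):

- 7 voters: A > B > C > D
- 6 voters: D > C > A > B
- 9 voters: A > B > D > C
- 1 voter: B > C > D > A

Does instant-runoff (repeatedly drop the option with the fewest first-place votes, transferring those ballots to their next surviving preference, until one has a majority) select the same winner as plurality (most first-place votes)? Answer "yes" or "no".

Instant-runoff — R1 C 0, D 6, A 16, B 1 (A winner). Winner: A.
Plurality — first-place votes: C 0, D 6, A 16, B 1. Winner: A.
The two methods agree.

yes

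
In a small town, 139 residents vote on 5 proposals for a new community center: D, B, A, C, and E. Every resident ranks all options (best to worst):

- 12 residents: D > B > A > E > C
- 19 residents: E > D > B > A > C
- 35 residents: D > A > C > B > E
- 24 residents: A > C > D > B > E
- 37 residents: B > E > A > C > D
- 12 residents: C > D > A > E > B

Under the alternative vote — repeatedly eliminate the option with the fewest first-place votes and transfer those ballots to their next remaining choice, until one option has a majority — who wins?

Round 1: D 47, B 37, A 24, C 12, E 19. Eliminate C.
Round 2: D 59, B 37, A 24, E 19. Eliminate E.
Round 3: D 78, B 37, A 24. D has a majority.

D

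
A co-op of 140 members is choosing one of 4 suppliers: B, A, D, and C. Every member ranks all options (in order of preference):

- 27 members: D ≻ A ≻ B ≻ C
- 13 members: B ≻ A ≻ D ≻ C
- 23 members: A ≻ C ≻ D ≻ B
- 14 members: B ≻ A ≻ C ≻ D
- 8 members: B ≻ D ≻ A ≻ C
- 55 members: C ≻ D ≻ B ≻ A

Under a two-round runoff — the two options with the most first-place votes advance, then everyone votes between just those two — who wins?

C

Round 1 first-place votes: B 35, A 23, D 27, C 55.
C and B advance.
Runoff: C is preferred to B by 78 voters; B by 62.
C wins the runoff.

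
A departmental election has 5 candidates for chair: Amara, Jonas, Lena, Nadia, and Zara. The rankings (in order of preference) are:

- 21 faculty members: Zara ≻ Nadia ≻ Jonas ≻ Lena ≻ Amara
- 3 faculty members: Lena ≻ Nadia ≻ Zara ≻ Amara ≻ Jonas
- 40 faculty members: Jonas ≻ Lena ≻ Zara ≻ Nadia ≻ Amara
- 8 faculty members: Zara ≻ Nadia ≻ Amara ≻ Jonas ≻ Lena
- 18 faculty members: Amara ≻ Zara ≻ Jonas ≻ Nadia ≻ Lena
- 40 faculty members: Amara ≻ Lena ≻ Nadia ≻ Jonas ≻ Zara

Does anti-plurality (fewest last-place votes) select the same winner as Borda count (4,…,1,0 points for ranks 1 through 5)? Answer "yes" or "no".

no

Anti-plurality — last-place votes: Amara 61, Jonas 3, Lena 26, Nadia 0, Zara 40. Winner: Nadia.
Borda — scores: Amara 251, Jonas 286, Lena 273, Nadia 234, Zara 256. Winner: Jonas.
The two methods disagree.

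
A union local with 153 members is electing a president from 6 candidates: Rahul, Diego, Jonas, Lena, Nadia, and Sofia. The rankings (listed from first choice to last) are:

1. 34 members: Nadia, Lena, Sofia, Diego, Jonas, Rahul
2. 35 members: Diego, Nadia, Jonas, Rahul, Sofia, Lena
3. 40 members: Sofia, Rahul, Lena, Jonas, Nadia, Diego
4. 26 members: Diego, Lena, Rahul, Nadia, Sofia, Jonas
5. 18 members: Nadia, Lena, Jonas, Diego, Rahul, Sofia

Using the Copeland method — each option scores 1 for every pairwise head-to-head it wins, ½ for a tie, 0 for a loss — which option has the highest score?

Nadia

Rahul: beats Sofia; loses to Diego, Jonas, Lena, and Nadia → score 1.
Diego: beats Rahul, Jonas, and Sofia; loses to Lena and Nadia → score 3.
Jonas: beats Rahul; loses to Diego, Lena, Nadia, and Sofia → score 1.
Lena: beats Rahul, Diego, Jonas, and Sofia; loses to Nadia → score 4.
Nadia: beats Rahul, Diego, Jonas, Lena, and Sofia → score 5.
Sofia: beats Jonas; loses to Rahul, Diego, Lena, and Nadia → score 1.
Nadia has the best pairwise record.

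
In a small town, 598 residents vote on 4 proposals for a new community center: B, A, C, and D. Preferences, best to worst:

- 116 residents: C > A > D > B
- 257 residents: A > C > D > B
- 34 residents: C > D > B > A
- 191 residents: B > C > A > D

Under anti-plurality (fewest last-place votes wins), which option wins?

Last-place votes: B 373, A 34, C 0, D 191.
C is ranked last by the fewest voters, so C wins.

C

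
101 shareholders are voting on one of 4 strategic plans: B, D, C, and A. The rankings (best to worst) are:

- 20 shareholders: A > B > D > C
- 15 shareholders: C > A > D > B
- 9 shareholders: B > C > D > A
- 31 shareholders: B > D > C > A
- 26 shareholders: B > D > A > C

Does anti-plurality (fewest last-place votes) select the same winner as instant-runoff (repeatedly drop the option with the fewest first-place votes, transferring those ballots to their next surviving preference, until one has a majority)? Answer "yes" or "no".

no

Anti-plurality — last-place votes: B 15, D 0, C 46, A 40. Winner: D.
Instant-runoff — R1 B 66, D 0, C 15, A 20 (B winner). Winner: B.
The two methods disagree.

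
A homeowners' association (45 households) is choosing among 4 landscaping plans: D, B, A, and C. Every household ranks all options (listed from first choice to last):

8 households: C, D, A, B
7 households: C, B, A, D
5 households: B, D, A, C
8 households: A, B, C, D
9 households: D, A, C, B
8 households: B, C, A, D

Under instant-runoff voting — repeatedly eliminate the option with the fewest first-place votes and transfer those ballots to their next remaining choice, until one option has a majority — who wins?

C

Round 1: D 9, B 13, A 8, C 15. Eliminate A.
Round 2: D 9, B 21, C 15. Eliminate D.
Round 3: B 21, C 24. C has a majority.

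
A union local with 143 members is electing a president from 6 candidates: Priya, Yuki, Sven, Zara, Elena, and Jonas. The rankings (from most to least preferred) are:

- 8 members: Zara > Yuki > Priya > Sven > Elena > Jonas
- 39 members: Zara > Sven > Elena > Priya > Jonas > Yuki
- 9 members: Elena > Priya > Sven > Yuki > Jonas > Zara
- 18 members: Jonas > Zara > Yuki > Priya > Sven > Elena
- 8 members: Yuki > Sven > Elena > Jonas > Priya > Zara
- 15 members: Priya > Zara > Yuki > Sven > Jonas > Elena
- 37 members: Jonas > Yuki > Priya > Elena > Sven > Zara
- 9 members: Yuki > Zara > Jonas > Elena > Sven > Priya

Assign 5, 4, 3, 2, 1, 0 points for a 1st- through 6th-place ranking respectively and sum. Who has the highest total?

Zara

Priya: 8·3 + 39·2 + 9·4 + 18·2 + 8·1 + 15·5 + 37·3 + 9·0 = 368
Yuki: 8·4 + 39·0 + 9·2 + 18·3 + 8·5 + 15·3 + 37·4 + 9·5 = 382
Sven: 8·2 + 39·4 + 9·3 + 18·1 + 8·4 + 15·2 + 37·1 + 9·1 = 325
Zara: 8·5 + 39·5 + 9·0 + 18·4 + 8·0 + 15·4 + 37·0 + 9·4 = 403
Elena: 8·1 + 39·3 + 9·5 + 18·0 + 8·3 + 15·0 + 37·2 + 9·2 = 286
Jonas: 8·0 + 39·1 + 9·1 + 18·5 + 8·2 + 15·1 + 37·5 + 9·3 = 381
Zara has the highest Borda score (403).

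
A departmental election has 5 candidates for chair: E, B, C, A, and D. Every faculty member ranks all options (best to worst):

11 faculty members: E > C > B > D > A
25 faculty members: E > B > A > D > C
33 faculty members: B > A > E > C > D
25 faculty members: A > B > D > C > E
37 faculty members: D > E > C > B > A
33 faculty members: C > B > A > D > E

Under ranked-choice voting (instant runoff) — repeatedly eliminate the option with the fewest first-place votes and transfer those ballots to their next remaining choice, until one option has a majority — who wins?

Round 1: E 36, B 33, C 33, A 25, D 37. Eliminate A.
Round 2: E 36, B 58, C 33, D 37. Eliminate C.
Round 3: E 36, B 91, D 37. B has a majority.

B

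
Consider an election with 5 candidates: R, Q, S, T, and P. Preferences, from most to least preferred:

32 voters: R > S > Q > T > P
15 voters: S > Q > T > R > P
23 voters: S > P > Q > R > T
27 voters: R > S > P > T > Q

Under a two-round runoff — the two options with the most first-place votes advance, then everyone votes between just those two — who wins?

R

Round 1 first-place votes: R 59, Q 0, S 38, T 0, P 0.
R and S advance.
Runoff: R is preferred to S by 59 voters; S by 38.
R wins the runoff.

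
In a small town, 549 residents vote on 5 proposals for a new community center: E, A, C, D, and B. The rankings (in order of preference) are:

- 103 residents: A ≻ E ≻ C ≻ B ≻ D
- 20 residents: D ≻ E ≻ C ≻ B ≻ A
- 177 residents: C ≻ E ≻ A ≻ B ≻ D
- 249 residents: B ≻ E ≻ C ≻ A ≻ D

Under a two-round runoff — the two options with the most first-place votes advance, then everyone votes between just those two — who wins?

C

Round 1 first-place votes: E 0, A 103, C 177, D 20, B 249.
B and C advance.
Runoff: B is preferred to C by 249 voters; C by 300.
C wins the runoff.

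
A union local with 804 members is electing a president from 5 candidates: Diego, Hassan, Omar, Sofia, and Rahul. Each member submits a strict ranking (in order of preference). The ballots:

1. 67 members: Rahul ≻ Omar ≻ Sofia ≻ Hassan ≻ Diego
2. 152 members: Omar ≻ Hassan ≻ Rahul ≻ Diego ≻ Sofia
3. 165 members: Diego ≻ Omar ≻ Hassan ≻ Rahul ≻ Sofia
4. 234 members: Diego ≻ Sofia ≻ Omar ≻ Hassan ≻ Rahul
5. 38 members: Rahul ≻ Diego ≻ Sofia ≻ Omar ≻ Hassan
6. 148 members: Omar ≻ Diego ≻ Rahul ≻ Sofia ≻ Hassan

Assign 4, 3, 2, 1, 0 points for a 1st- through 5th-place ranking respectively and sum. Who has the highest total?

Omar

Diego: 67·0 + 152·1 + 165·4 + 234·4 + 38·3 + 148·3 = 2306
Hassan: 67·1 + 152·3 + 165·2 + 234·1 + 38·0 + 148·0 = 1087
Omar: 67·3 + 152·4 + 165·3 + 234·2 + 38·1 + 148·4 = 2402
Sofia: 67·2 + 152·0 + 165·0 + 234·3 + 38·2 + 148·1 = 1060
Rahul: 67·4 + 152·2 + 165·1 + 234·0 + 38·4 + 148·2 = 1185
Omar has the highest Borda score (2402).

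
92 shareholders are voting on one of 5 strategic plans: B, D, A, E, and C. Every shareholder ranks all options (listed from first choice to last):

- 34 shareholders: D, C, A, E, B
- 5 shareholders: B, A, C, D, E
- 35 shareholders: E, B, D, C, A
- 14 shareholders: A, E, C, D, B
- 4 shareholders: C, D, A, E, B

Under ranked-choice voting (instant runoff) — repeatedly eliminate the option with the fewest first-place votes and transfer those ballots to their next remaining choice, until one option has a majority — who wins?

Round 1: B 5, D 34, A 14, E 35, C 4. Eliminate C.
Round 2: B 5, D 38, A 14, E 35. Eliminate B.
Round 3: D 38, A 19, E 35. Eliminate A.
Round 4: D 43, E 49. E has a majority.

E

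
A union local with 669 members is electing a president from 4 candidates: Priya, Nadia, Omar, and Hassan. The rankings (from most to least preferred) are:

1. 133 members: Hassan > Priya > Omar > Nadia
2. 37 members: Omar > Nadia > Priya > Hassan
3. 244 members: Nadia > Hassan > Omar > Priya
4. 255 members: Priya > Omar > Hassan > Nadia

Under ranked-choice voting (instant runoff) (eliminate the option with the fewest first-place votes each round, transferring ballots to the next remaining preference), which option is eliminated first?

Round 1: Priya 255, Nadia 244, Omar 37, Hassan 133. Eliminate Omar.

Omar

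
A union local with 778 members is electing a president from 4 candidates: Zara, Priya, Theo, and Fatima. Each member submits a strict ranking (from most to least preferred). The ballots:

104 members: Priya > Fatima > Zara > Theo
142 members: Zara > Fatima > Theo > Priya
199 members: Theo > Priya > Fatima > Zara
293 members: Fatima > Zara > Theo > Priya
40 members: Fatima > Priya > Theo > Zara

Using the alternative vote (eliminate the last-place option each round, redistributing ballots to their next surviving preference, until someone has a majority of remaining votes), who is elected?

Fatima

Round 1: Zara 142, Priya 104, Theo 199, Fatima 333. Eliminate Priya.
Round 2: Zara 142, Theo 199, Fatima 437. Fatima has a majority.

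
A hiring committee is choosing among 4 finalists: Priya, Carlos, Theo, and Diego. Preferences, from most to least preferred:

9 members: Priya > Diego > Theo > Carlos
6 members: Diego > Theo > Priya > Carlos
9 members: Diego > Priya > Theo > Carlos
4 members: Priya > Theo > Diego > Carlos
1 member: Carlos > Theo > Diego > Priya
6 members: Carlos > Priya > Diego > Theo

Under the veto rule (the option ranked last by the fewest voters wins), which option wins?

Last-place votes: Priya 1, Carlos 28, Theo 6, Diego 0.
Diego is ranked last by the fewest voters, so Diego wins.

Diego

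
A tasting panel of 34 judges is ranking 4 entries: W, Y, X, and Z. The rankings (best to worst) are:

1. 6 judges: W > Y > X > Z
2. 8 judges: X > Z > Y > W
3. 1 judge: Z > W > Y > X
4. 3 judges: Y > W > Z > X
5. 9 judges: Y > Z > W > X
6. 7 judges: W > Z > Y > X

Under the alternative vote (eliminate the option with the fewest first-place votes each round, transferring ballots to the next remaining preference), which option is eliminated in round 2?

Round 1: W 13, Y 12, X 8, Z 1. Eliminate Z.
Round 2: W 14, Y 12, X 8. Eliminate X.

X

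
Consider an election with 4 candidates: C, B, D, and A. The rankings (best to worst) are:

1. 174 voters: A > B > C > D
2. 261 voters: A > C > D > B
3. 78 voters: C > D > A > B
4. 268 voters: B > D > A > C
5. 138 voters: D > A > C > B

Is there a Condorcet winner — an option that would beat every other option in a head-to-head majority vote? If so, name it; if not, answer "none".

Checking pairwise contests:
A beats C 841–78.
C beats B 477–442.
C beats D 513–406.
D beats A 484–435.
Every option loses at least one head-to-head, so there is no Condorcet winner.

none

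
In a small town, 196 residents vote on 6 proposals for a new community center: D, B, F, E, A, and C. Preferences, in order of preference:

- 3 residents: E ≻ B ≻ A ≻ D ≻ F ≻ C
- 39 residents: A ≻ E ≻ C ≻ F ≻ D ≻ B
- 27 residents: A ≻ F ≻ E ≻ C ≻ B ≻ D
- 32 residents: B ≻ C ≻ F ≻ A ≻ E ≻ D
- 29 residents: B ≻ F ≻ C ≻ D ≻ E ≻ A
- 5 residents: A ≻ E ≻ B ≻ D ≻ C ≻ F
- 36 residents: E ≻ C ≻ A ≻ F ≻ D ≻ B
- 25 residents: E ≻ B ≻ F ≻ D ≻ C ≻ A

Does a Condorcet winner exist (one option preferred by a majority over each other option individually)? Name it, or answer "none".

none

Checking pairwise contests:
B beats D 121–75.
F beats B 102–94.
E beats F 108–88.
A beats E 103–93.
C beats A 122–74.
E beats C 135–61.
Every option loses at least one head-to-head, so there is no Condorcet winner.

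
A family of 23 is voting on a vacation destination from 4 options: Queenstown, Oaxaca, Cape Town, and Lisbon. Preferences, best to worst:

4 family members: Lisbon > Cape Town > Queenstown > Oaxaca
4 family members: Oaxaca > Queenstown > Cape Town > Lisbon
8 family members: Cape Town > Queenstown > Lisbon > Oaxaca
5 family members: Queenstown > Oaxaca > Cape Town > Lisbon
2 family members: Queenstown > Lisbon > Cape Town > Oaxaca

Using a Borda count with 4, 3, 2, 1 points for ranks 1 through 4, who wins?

Queenstown

Queenstown: 4·2 + 4·3 + 8·3 + 5·4 + 2·4 = 72
Oaxaca: 4·1 + 4·4 + 8·1 + 5·3 + 2·1 = 45
Cape Town: 4·3 + 4·2 + 8·4 + 5·2 + 2·2 = 66
Lisbon: 4·4 + 4·1 + 8·2 + 5·1 + 2·3 = 47
Queenstown has the highest Borda score (72).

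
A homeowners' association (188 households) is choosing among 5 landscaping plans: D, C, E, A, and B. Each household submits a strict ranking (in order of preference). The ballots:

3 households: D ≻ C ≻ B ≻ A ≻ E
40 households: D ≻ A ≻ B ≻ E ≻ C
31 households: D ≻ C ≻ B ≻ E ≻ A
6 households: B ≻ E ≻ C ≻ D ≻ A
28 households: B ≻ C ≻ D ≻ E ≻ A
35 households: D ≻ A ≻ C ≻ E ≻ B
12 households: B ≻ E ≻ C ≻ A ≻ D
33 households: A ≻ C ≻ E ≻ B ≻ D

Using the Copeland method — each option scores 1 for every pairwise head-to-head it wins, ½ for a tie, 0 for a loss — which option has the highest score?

D

D: beats C, E, A, and B → score 4.
C: beats E and B; loses to D and A → score 2.
E: loses to D, C, A, and B → score 0.
A: beats C, E, and B; loses to D → score 3.
B: beats E; loses to D, C, and A → score 1.
D has the best pairwise record.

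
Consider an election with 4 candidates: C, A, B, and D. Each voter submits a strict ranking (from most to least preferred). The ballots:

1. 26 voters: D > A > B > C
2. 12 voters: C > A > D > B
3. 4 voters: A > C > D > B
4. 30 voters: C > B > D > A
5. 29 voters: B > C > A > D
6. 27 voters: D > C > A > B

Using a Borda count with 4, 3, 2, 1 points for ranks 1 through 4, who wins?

C

C: 26·1 + 12·4 + 4·3 + 30·4 + 29·3 + 27·3 = 374
A: 26·3 + 12·3 + 4·4 + 30·1 + 29·2 + 27·2 = 272
B: 26·2 + 12·1 + 4·1 + 30·3 + 29·4 + 27·1 = 301
D: 26·4 + 12·2 + 4·2 + 30·2 + 29·1 + 27·4 = 333
C has the highest Borda score (374).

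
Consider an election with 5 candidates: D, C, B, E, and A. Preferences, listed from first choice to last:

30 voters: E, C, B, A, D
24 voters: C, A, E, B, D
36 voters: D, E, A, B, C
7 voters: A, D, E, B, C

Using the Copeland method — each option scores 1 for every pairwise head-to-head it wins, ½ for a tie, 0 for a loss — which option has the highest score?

D: loses to C, B, E, and A → score 0.
C: beats D, B, and A; loses to E → score 3.
B: beats D; loses to C, E, and A → score 1.
E: beats D, C, B, and A → score 4.
A: beats D and B; loses to C and E → score 2.
E has the best pairwise record.

E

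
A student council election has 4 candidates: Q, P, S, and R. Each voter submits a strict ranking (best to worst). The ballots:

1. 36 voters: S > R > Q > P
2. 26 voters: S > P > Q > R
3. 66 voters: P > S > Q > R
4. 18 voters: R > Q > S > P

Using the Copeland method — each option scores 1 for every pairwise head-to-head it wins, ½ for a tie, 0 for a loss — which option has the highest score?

S

Q: beats R; loses to P and S → score 1.
P: beats Q and R; loses to S → score 2.
S: beats Q, P, and R → score 3.
R: loses to Q, P, and S → score 0.
S has the best pairwise record.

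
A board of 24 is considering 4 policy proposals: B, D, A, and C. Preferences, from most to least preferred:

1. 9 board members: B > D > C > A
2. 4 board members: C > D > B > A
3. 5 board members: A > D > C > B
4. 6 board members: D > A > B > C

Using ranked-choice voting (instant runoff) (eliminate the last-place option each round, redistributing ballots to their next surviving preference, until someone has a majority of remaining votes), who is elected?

Round 1: B 9, D 6, A 5, C 4. Eliminate C.
Round 2: B 9, D 10, A 5. Eliminate A.
Round 3: B 9, D 15. D has a majority.

D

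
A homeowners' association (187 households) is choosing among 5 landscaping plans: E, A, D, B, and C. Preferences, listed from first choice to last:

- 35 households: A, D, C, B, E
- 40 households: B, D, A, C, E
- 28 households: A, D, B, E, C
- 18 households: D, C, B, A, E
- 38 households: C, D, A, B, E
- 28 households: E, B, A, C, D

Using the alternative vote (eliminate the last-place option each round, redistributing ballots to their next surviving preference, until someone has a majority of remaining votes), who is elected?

Round 1: E 28, A 63, D 18, B 40, C 38. Eliminate D.
Round 2: E 28, A 63, B 40, C 56. Eliminate E.
Round 3: A 63, B 68, C 56. Eliminate C.
Round 4: A 101, B 86. A has a majority.

A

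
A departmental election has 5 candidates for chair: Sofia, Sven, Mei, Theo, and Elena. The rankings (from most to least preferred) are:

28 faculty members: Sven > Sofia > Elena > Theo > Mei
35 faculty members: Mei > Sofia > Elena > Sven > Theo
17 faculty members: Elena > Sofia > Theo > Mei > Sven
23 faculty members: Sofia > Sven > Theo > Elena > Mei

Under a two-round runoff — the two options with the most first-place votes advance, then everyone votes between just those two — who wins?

Round 1 first-place votes: Sofia 23, Sven 28, Mei 35, Theo 0, Elena 17.
Mei and Sven advance.
Runoff: Mei is preferred to Sven by 52 voters; Sven by 51.
Mei wins the runoff.

Mei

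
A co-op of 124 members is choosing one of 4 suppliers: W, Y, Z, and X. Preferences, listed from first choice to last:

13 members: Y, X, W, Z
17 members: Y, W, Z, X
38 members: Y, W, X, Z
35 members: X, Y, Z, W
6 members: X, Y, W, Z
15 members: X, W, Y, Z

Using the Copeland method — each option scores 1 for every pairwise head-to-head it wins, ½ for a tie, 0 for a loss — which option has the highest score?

Y

W: beats Z; loses to Y and X → score 1.
Y: beats W, Z, and X → score 3.
Z: loses to W, Y, and X → score 0.
X: beats W and Z; loses to Y → score 2.
Y has the best pairwise record.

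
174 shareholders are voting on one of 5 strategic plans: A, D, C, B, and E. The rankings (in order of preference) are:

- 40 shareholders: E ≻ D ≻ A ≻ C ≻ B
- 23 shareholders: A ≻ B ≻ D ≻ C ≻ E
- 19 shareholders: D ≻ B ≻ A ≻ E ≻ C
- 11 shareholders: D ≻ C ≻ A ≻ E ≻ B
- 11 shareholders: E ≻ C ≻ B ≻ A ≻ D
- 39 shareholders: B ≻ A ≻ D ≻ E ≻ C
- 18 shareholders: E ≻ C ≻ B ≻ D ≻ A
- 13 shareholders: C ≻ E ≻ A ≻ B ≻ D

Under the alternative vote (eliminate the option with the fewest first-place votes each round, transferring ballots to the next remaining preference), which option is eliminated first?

Round 1: A 23, D 30, C 13, B 39, E 69. Eliminate C.

C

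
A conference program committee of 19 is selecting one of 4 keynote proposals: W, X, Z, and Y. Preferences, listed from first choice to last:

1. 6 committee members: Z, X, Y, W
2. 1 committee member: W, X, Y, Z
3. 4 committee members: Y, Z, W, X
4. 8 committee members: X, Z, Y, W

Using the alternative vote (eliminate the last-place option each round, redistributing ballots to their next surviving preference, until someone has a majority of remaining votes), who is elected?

Z

Round 1: W 1, X 8, Z 6, Y 4. Eliminate W.
Round 2: X 9, Z 6, Y 4. Eliminate Y.
Round 3: X 9, Z 10. Z has a majority.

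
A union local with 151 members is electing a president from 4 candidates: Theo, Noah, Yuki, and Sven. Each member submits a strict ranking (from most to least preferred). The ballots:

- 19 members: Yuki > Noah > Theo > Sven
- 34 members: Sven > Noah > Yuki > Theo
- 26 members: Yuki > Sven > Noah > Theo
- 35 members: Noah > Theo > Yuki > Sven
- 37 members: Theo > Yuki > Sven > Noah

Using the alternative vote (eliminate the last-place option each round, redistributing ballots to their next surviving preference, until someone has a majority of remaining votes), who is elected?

Round 1: Theo 37, Noah 35, Yuki 45, Sven 34. Eliminate Sven.
Round 2: Theo 37, Noah 69, Yuki 45. Eliminate Theo.
Round 3: Noah 69, Yuki 82. Yuki has a majority.

Yuki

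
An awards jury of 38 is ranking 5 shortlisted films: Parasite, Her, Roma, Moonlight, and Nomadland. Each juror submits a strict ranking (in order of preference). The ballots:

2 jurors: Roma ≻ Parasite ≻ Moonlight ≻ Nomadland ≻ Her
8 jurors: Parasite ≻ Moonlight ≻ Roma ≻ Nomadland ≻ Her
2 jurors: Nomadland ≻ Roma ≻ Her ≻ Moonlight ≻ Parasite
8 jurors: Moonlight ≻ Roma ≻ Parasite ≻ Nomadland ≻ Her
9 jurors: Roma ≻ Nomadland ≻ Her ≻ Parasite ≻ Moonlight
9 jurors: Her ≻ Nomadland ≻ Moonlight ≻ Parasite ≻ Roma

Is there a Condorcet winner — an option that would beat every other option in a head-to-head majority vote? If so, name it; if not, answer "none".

none

Checking pairwise contests:
Her beats Parasite 20–18.
Roma beats Her 29–9.
Moonlight beats Roma 25–13.
Her beats Moonlight 20–18.
Roma beats Nomadland 27–11.
Every option loses at least one head-to-head, so there is no Condorcet winner.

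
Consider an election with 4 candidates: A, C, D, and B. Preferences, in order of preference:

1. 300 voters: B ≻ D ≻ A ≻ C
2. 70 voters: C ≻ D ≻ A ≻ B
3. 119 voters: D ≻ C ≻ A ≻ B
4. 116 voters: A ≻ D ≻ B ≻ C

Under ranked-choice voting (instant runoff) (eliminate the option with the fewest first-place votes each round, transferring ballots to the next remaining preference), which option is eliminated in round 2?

A

Round 1: A 116, C 70, D 119, B 300. Eliminate C.
Round 2: A 116, D 189, B 300. Eliminate A.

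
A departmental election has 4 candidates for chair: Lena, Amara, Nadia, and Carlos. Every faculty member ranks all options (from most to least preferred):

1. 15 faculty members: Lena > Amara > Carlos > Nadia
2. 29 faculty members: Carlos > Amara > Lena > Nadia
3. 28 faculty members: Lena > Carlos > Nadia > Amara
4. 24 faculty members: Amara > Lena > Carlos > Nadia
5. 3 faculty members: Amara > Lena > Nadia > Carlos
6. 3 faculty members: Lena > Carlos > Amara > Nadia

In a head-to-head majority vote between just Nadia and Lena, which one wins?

Voters preferring Nadia to Lena: 0; preferring Lena to Nadia: 102.
Lena wins the head-to-head.

Lena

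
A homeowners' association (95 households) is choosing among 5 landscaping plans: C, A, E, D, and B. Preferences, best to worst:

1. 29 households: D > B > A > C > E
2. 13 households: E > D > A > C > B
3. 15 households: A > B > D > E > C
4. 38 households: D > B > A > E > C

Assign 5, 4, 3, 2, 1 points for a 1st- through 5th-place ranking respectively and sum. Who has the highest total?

D

C: 29·2 + 13·2 + 15·1 + 38·1 = 137
A: 29·3 + 13·3 + 15·5 + 38·3 = 315
E: 29·1 + 13·5 + 15·2 + 38·2 = 200
D: 29·5 + 13·4 + 15·3 + 38·5 = 432
B: 29·4 + 13·1 + 15·4 + 38·4 = 341
D has the highest Borda score (432).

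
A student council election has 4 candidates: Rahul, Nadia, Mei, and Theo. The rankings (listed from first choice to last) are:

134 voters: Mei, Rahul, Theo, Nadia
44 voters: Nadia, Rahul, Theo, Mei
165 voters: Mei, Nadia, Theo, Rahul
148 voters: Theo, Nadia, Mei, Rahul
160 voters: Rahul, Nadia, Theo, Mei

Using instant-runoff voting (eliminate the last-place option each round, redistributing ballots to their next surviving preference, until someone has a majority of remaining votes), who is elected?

Mei

Round 1: Rahul 160, Nadia 44, Mei 299, Theo 148. Eliminate Nadia.
Round 2: Rahul 204, Mei 299, Theo 148. Eliminate Theo.
Round 3: Rahul 204, Mei 447. Mei has a majority.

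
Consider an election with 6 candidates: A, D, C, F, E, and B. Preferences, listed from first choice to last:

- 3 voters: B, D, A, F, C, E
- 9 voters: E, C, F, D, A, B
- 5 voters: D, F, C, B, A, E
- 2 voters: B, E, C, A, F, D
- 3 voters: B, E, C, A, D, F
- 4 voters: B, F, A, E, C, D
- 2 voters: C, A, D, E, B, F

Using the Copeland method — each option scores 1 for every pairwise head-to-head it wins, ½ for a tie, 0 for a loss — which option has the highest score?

C

A: ties E; loses to D, C, F, and B → score 0.5.
D: beats A and B; loses to C, F, and E → score 2.
C: beats A, D, F, and B; loses to E → score 4.
F: beats A and D; ties B; loses to C and E → score 2.5.
E: beats D, C, and F; ties A; loses to B → score 3.5.
B: beats A and E; ties F; loses to D and C → score 2.5.
C has the best pairwise record.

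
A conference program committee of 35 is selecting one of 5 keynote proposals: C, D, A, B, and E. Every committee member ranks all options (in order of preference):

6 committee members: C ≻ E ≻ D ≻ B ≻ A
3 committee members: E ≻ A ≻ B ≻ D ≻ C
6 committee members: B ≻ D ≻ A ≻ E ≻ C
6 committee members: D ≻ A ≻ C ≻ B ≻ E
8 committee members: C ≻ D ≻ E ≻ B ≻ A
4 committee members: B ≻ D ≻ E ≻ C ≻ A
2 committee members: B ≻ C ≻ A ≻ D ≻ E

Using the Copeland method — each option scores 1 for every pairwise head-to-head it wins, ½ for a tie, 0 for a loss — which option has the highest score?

C: beats A, B, and E; loses to D → score 3.
D: beats C, A, B, and E → score 4.
A: loses to C, D, B, and E → score 0.
B: beats A and E; loses to C and D → score 2.
E: beats A; loses to C, D, and B → score 1.
D has the best pairwise record.

D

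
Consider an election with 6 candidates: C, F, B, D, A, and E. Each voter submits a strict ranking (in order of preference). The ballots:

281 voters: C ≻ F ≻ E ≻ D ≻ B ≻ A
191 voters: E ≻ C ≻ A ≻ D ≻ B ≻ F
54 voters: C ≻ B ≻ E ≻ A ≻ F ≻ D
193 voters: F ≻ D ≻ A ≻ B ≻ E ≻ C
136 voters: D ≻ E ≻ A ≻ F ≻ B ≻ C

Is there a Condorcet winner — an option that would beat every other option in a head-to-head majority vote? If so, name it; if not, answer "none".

none

Checking pairwise contests:
E beats C 520–335.
C beats F 526–329.
C beats B 526–329.
C beats D 526–329.
C beats A 526–329.
F beats E 474–381.
Every option loses at least one head-to-head, so there is no Condorcet winner.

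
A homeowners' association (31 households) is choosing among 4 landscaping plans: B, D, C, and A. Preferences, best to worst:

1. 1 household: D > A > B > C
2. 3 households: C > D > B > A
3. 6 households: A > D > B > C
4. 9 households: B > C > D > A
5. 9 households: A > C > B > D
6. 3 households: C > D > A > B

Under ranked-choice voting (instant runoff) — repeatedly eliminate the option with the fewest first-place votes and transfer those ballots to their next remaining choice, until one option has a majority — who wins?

Round 1: B 9, D 1, C 6, A 15. Eliminate D.
Round 2: B 9, C 6, A 16. A has a majority.

A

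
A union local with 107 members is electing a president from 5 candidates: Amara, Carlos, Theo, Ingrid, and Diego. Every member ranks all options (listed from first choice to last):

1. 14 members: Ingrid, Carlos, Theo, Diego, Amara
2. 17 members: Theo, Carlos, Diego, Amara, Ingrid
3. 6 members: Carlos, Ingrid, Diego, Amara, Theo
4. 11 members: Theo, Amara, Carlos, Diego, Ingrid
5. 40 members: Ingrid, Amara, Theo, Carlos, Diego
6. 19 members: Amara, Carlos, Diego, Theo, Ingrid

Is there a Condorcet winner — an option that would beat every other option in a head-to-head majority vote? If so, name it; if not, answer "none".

Ingrid vs Amara: 60–47 for Ingrid.
Ingrid vs Carlos: 54–53 for Ingrid.
Ingrid vs Theo: 60–47 for Ingrid.
Ingrid vs Diego: 60–47 for Ingrid.
Ingrid beats every other option head-to-head.

Ingrid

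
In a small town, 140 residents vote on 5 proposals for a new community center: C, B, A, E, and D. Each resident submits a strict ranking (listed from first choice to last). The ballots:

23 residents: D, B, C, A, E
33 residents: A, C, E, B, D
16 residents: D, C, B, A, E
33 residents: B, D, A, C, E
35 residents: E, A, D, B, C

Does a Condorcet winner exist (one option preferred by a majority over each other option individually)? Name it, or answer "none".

D vs C: 107–33 for D.
D vs B: 74–66 for D.
D vs A: 72–68 for D.
D vs E: 72–68 for D.
D beats every other option head-to-head.

D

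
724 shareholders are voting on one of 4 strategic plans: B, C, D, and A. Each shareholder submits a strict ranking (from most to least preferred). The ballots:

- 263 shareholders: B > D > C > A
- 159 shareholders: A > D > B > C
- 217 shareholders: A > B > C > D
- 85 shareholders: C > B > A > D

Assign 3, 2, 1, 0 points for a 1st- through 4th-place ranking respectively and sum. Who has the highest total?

B

B: 263·3 + 159·1 + 217·2 + 85·2 = 1552
C: 263·1 + 159·0 + 217·1 + 85·3 = 735
D: 263·2 + 159·2 + 217·0 + 85·0 = 844
A: 263·0 + 159·3 + 217·3 + 85·1 = 1213
B has the highest Borda score (1552).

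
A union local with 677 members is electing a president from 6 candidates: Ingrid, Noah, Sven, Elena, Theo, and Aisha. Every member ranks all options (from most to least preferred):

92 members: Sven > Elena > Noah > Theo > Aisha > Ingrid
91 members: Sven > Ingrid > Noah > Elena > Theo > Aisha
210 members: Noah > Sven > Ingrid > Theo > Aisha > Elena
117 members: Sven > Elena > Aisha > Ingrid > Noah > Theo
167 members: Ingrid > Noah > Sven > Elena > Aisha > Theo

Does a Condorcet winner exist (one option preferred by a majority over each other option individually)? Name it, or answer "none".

none

Checking pairwise contests:
Sven beats Ingrid 510–167.
Ingrid beats Noah 375–302.
Noah beats Sven 377–300.
Ingrid beats Elena 468–209.
Ingrid beats Theo 585–92.
Ingrid beats Aisha 468–209.
Every option loses at least one head-to-head, so there is no Condorcet winner.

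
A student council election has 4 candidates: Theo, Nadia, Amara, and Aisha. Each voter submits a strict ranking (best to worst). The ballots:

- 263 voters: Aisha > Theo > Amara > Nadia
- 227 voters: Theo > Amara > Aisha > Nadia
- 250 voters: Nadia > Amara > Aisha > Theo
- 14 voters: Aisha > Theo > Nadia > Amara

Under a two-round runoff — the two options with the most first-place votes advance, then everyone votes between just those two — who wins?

Round 1 first-place votes: Theo 227, Nadia 250, Amara 0, Aisha 277.
Aisha and Nadia advance.
Runoff: Aisha is preferred to Nadia by 504 voters; Nadia by 250.
Aisha wins the runoff.

Aisha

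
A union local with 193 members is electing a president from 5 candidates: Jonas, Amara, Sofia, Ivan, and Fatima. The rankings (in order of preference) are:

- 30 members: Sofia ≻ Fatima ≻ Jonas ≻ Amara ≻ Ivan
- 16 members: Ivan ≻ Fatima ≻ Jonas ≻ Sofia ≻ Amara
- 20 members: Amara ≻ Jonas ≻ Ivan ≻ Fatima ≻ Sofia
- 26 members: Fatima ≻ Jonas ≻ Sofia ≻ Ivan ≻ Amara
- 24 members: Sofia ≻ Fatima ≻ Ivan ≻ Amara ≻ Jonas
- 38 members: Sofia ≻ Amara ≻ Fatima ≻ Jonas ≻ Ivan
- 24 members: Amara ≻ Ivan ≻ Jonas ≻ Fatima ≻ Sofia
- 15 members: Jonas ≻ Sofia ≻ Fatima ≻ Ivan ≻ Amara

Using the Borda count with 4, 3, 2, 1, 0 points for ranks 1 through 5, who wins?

Sofia

Jonas: 30·2 + 16·2 + 20·3 + 26·3 + 24·0 + 38·1 + 24·2 + 15·4 = 376
Amara: 30·1 + 16·0 + 20·4 + 26·0 + 24·1 + 38·3 + 24·4 + 15·0 = 344
Sofia: 30·4 + 16·1 + 20·0 + 26·2 + 24·4 + 38·4 + 24·0 + 15·3 = 481
Ivan: 30·0 + 16·4 + 20·2 + 26·1 + 24·2 + 38·0 + 24·3 + 15·1 = 265
Fatima: 30·3 + 16·3 + 20·1 + 26·4 + 24·3 + 38·2 + 24·1 + 15·2 = 464
Sofia has the highest Borda score (481).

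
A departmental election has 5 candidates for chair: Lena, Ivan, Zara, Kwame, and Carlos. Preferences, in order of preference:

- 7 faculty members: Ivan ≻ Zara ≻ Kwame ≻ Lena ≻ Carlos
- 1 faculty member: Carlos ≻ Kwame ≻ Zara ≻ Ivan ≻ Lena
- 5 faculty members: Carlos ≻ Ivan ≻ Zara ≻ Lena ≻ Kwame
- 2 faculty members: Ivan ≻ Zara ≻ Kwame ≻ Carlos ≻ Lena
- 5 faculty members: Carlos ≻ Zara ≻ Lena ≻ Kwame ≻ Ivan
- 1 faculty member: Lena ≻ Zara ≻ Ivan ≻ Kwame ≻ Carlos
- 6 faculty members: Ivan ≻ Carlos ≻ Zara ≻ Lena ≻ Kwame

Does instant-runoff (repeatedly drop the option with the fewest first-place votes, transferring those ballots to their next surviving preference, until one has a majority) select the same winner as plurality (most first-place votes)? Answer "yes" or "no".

yes

Instant-runoff — R1 Lena 1, Ivan 15, Zara 0, Kwame 0, Carlos 11 (Ivan winner). Winner: Ivan.
Plurality — first-place votes: Lena 1, Ivan 15, Zara 0, Kwame 0, Carlos 11. Winner: Ivan.
The two methods agree.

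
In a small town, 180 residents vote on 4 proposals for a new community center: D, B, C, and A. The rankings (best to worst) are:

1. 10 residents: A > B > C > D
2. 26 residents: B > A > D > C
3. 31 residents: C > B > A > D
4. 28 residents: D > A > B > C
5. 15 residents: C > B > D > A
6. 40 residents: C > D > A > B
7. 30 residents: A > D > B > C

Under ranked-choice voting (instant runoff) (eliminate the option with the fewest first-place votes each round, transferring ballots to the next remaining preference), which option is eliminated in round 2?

Round 1: D 28, B 26, C 86, A 40. Eliminate B.
Round 2: D 28, C 86, A 66. Eliminate D.

D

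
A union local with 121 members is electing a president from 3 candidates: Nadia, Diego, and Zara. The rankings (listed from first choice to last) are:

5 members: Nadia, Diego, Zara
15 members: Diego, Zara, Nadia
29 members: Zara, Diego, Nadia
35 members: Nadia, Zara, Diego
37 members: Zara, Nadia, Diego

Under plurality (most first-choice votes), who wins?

First-place votes: Nadia 40, Diego 15, Zara 66.
Zara has the most first-place votes.

Zara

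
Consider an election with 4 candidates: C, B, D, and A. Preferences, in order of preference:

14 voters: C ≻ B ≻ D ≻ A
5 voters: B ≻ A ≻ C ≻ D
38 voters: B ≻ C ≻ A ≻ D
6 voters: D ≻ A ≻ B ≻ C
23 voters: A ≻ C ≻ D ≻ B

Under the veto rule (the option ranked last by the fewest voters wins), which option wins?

C

Last-place votes: C 6, B 23, D 43, A 14.
C is ranked last by the fewest voters, so C wins.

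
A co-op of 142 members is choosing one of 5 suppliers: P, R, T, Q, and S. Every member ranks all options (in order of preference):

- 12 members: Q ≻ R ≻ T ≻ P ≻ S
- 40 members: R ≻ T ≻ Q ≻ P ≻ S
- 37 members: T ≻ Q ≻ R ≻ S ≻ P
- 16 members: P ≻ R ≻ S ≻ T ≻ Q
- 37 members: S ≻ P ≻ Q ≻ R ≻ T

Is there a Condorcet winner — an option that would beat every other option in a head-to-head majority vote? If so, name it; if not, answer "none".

none

Checking pairwise contests:
R beats P 89–53.
Q beats R 86–56.
R beats T 105–37.
T beats Q 93–49.
R beats S 105–37.
Every option loses at least one head-to-head, so there is no Condorcet winner.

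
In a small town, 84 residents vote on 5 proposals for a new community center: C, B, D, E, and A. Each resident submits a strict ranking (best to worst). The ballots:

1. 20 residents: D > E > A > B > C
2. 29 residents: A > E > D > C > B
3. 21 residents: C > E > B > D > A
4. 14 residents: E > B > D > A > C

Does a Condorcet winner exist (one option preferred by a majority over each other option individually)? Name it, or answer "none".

E vs C: 63–21 for E.
E vs B: 84–0 for E.
E vs D: 64–20 for E.
E vs A: 55–29 for E.
E beats every other option head-to-head.

E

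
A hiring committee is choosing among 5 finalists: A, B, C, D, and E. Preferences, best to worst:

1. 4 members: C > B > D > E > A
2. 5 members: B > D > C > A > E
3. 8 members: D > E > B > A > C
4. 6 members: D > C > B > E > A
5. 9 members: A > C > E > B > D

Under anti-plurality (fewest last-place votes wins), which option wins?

B

Last-place votes: A 10, B 0, C 8, D 9, E 5.
B is ranked last by the fewest voters, so B wins.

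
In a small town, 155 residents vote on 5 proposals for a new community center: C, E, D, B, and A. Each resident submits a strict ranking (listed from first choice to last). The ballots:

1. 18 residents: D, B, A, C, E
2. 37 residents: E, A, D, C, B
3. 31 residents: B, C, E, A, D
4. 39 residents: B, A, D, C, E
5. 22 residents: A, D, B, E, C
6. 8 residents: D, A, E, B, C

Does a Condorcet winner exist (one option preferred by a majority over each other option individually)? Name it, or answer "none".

none

Checking pairwise contests:
D beats C 124–31.
C beats E 88–67.
A beats D 129–26.
D beats B 85–70.
B beats A 88–67.
Every option loses at least one head-to-head, so there is no Condorcet winner.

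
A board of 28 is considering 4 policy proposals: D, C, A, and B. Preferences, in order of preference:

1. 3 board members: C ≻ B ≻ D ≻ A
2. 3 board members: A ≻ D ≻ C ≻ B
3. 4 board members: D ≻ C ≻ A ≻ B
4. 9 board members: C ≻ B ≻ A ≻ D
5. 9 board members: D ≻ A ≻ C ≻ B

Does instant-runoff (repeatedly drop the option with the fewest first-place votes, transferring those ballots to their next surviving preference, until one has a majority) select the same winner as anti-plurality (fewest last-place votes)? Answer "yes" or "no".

no

Instant-runoff — R1 D 13, C 12, A 3, B 0 (B out); R2 D 13, C 12, A 3 (A out); R3 D 16, C 12 (D winner). Winner: D.
Anti-plurality — last-place votes: D 9, C 0, A 3, B 16. Winner: C.
The two methods disagree.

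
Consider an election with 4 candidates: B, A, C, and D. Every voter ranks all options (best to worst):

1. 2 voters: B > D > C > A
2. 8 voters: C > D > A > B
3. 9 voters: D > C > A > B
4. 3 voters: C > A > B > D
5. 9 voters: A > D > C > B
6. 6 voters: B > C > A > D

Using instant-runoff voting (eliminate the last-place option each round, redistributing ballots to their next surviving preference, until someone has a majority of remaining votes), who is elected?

D

Round 1: B 8, A 9, C 11, D 9. Eliminate B.
Round 2: A 9, C 17, D 11. Eliminate A.
Round 3: C 17, D 20. D has a majority.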